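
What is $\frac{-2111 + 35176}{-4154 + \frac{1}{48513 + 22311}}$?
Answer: $- \frac{468359112}{58840579} \approx -7.9598$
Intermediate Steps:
$\frac{-2111 + 35176}{-4154 + \frac{1}{48513 + 22311}} = \frac{33065}{-4154 + \frac{1}{70824}} = \frac{33065}{- \frac{294202895}{70824}} = 33065 \left(- \frac{70824}{294202895}\right) = - \frac{468359112}{58840579}$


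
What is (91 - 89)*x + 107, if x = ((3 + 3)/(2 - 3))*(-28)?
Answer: 443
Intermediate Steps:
x = 168 (x = (6/(-1))*(-28) = (6*(-1))*(-28) = -6*(-28) = 168)
(91 - 89)*x + 107 = (91 - 89)*168 + 107 = 2*168 + 107 = 336 + 107 = 443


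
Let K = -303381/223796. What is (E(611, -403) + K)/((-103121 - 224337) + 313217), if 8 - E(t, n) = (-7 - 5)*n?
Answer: 1080790469/3187078836 ≈ 0.33912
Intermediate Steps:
E(t, n) = 8 + 12*n (E(t, n) = 8 - (-7 - 5)*n = 8 - (-12)*n = 8 + 12*n)
K = -303381/223796 (K = -303381*1/223796 = -303381/223796 ≈ -1.3556)
(E(611, -403) + K)/((-103121 - 224337) + 313217) = ((8 + 12*(-403)) - 303381/223796)/((-103121 - 224337) + 313217) = ((8 - 4836) - 303381/223796)/(-327458 + 313217) = (-4828 - 303381/223796)/(-14241) = -1080790469/223796*(-1/14241) = 1080790469/3187078836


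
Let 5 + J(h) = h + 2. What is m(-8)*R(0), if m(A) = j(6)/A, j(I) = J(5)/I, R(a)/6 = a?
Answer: 0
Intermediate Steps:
R(a) = 6*a
J(h) = -3 + h (J(h) = -5 + (h + 2) = -5 + (2 + h) = -3 + h)
j(I) = 2/I (j(I) = (-3 + 5)/I = 2/I)
m(A) = 1/(3*A) (m(A) = (2/6)/A = (2*(1/6))/A = 1/(3*A))
m(-8)*R(0) = ((1/3)/(-8))*(6*0) = ((1/3)*(-1/8))*0 = -1/24*0 = 0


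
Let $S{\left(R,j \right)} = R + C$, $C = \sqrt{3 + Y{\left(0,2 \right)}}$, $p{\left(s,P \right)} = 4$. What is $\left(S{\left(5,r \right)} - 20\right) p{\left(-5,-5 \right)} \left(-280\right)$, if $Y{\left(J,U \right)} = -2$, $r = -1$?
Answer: $15680$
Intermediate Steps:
$C = 1$ ($C = \sqrt{3 - 2} = \sqrt{1} = 1$)
$S{\left(R,j \right)} = 1 + R$ ($S{\left(R,j \right)} = R + 1 = 1 + R$)
$\left(S{\left(5,r \right)} - 20\right) p{\left(-5,-5 \right)} \left(-280\right) = \left(\left(1 + 5\right) - 20\right) 4 \left(-280\right) = \left(6 - 20\right) 4 \left(-280\right) = \left(-14\right) 4 \left(-280\right) = \left(-56\right) \left(-280\right) = 15680$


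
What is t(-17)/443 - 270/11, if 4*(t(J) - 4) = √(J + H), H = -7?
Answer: -119566/4873 + I*√6/886 ≈ -24.536 + 0.0027647*I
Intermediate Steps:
t(J) = 4 + √(-7 + J)/4 (t(J) = 4 + √(J - 7)/4 = 4 + √(-7 + J)/4)
t(-17)/443 - 270/11 = (4 + √(-7 - 17)/4)/443 - 270/11 = (4 + √(-24)/4)*(1/443) - 270*1/11 = (4 + (2*I*√6)/4)*(1/443) - 270/11 = (4 + I*√6/2)*(1/443) - 270/11 = (4/443 + I*√6/886) - 270/11 = -119566/4873 + I*√6/886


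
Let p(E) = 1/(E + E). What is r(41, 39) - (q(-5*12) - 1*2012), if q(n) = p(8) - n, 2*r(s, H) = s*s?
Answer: 44679/16 ≈ 2792.4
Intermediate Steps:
r(s, H) = s²/2 (r(s, H) = (s*s)/2 = s²/2)
p(E) = 1/(2*E)
q(n) = 1/16 - n (q(n) = (½)/8 - n = (½)*(⅛) - n = 1/16 - n)
r(41, 39) - (q(-5*12) - 1*2012) = (½)*41² - ((1/16 - (-5)*12) - 1*2012) = (½)*1681 - ((1/16 - 1*(-60)) - 2012) = 1681/2 - ((1/16 + 60) - 2012) = 1681/2 - (961/16 - 2012) = 1681/2 - 1*(-31231/16) = 1681/2 + 31231/16 = 44679/16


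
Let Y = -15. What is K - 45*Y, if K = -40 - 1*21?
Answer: 614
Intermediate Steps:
K = -61 (K = -40 - 21 = -61)
K - 45*Y = -61 - 45*(-15) = -61 + 675 = 614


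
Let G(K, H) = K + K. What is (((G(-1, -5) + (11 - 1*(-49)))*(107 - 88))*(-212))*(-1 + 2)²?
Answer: -233624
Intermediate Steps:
G(K, H) = 2*K
(((G(-1, -5) + (11 - 1*(-49)))*(107 - 88))*(-212))*(-1 + 2)² = (((2*(-1) + (11 - 1*(-49)))*(107 - 88))*(-212))*(-1 + 2)² = (((-2 + (11 + 49))*19)*(-212))*1² = (((-2 + 60)*19)*(-212))*1 = ((58*19)*(-212))*1 = (1102*(-212))*1 = -233624*1 = -233624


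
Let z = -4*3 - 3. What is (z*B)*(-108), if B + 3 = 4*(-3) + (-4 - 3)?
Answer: -35640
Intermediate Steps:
z = -15 (z = -12 - 3 = -15)
B = -22 (B = -3 + (4*(-3) + (-4 - 3)) = -3 + (-12 - 7) = -3 - 19 = -22)
(z*B)*(-108) = -15*(-22)*(-108) = 330*(-108) = -35640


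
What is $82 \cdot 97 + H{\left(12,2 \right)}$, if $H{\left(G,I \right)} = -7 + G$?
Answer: $7959$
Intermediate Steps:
$82 \cdot 97 + H{\left(12,2 \right)} = 82 \cdot 97 + \left(-7 + 12\right) = 7954 + 5 = 7959$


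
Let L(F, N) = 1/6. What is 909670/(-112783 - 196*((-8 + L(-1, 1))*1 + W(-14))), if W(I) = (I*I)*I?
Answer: 2729010/1279729 ≈ 2.1325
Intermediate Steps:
L(F, N) = 1/6
W(I) = I**3 (W(I) = I**2*I = I**3)
909670/(-112783 - 196*((-8 + L(-1, 1))*1 + W(-14))) = 909670/(-112783 - 196*((-8 + 1/6)*1 + (-14)**3)) = 909670/(-112783 - 196*(-47/6*1 - 2744)) = 909670/(-112783 - 196*(-47/6 - 2744)) = 909670/(-112783 - 196*(-16511/6)) = 909670/(-112783 + 1618078/3) = 909670/(1279729/3) = 909670*(3/1279729) = 2729010/1279729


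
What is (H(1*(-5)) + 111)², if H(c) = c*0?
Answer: 12321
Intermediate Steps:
H(c) = 0
(H(1*(-5)) + 111)² = (0 + 111)² = 111² = 12321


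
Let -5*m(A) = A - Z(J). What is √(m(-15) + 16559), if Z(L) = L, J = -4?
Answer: √414030/5 ≈ 128.69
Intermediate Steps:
m(A) = -⅘ - A/5 (m(A) = -(A - 1*(-4))/5 = -(A + 4)/5 = -(4 + A)/5 = -⅘ - A/5)
√(m(-15) + 16559) = √((-⅘ - ⅕*(-15)) + 16559) = √((-⅘ + 3) + 16559) = √(11/5 + 16559) = √(82806/5) = √414030/5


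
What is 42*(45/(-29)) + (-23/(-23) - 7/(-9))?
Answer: -16546/261 ≈ -63.395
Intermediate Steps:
42*(45/(-29)) + (-23/(-23) - 7/(-9)) = 42*(45*(-1/29)) + (-23*(-1/23) - 7*(-⅑)) = 42*(-45/29) + (1 + 7/9) = -1890/29 + 16/9 = -16546/261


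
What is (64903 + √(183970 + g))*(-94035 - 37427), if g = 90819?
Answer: -8532278186 - 131462*√274789 ≈ -8.6012e+9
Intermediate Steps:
(64903 + √(183970 + g))*(-94035 - 37427) = (64903 + √(183970 + 90819))*(-94035 - 37427) = (64903 + √274789)*(-131462) = -8532278186 - 131462*√274789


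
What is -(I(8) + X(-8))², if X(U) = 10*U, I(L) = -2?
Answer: -6724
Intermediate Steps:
-(I(8) + X(-8))² = -(-2 + 10*(-8))² = -(-2 - 80)² = -1*(-82)² = -1*6724 = -6724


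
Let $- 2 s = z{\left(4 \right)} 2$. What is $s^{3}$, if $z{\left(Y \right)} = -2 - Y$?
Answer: $216$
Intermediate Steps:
$s = 6$ ($s = - \frac{\left(-2 - 4\right) 2}{2} = - \frac{\left(-6\right) 2}{2} = \left(- \frac{1}{2}\right) \left(-12\right) = 6$)
$s^{3} = 6^{3} = 216$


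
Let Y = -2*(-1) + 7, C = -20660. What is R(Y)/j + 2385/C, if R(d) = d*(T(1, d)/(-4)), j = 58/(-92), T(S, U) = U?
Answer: 3835125/119828 ≈ 32.005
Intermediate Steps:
Y = 9 (Y = 2 + 7 = 9)
j = -29/46 (j = -1/92*58 = -29/46 ≈ -0.63043)
R(d) = -d²/4 (R(d) = d*(d/(-4)) = d*(d*(-¼)) = d*(-d/4) = -d²/4)
R(Y)/j + 2385/C = (-¼*9²)/(-29/46) + 2385/(-20660) = -¼*81*(-46/29) + 2385*(-1/20660) = -81/4*(-46/29) - 477/4132 = 1863/58 - 477/4132 = 3835125/119828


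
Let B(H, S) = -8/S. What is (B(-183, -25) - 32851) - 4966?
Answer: -945417/25 ≈ -37817.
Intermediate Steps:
(B(-183, -25) - 32851) - 4966 = (-8/(-25) - 32851) - 4966 = (-8*(-1/25) - 32851) - 4966 = (8/25 - 32851) - 4966 = -821267/25 - 4966 = -945417/25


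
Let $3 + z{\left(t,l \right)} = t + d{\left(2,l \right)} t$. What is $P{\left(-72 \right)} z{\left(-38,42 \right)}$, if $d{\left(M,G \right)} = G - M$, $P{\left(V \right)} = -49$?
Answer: $76489$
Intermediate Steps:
$z{\left(t,l \right)} = -3 + t + t \left(-2 + l\right)$ ($z{\left(t,l \right)} = -3 + \left(t + \left(l - 2\right) t\right) = -3 + \left(t + \left(-2 + l\right) t\right) = -3 + \left(t + t \left(-2 + l\right)\right) = -3 + t + t \left(-2 + l\right)$)
$P{\left(-72 \right)} z{\left(-38,42 \right)} = - 49 \left(-3 - -38 + 42 \left(-38\right)\right) = - 49 \left(-3 + 38 - 1596\right) = \left(-49\right) \left(-1561\right) = 76489$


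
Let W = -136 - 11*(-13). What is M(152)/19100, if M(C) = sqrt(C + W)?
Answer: sqrt(159)/19100 ≈ 0.00066018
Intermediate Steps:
W = 7 (W = -136 - 1*(-143) = -136 + 143 = 7)
M(C) = sqrt(7 + C) (M(C) = sqrt(C + 7) = sqrt(7 + C))
M(152)/19100 = sqrt(7 + 152)/19100 = sqrt(159)*(1/19100) = sqrt(159)/19100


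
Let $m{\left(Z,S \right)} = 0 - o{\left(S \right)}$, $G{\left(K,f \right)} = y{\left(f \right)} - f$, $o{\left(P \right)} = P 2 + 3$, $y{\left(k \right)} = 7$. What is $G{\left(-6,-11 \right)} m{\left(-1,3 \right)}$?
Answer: $-162$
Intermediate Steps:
$o{\left(P \right)} = 3 + 2 P$ ($o{\left(P \right)} = 2 P + 3 = 3 + 2 P$)
$G{\left(K,f \right)} = 7 - f$
$m{\left(Z,S \right)} = -3 - 2 S$ ($m{\left(Z,S \right)} = 0 - \left(3 + 2 S\right) = -3 - 2 S$)
$G{\left(-6,-11 \right)} m{\left(-1,3 \right)} = \left(7 - -11\right) \left(-3 - 6\right) = \left(7 + 11\right) \left(-3 - 6\right) = 18 \left(-9\right) = -162$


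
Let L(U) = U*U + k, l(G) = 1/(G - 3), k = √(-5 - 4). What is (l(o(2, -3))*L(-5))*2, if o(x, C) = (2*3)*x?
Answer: 50/9 + 2*I/3 ≈ 5.5556 + 0.66667*I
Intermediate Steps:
k = 3*I (k = √(-9) = 3*I ≈ 3.0*I)
o(x, C) = 6*x
l(G) = 1/(-3 + G)
L(U) = U² + 3*I (L(U) = U*U + 3*I = U² + 3*I)
(l(o(2, -3))*L(-5))*2 = (((-5)² + 3*I)/(-3 + 6*2))*2 = ((25 + 3*I)/(-3 + 12))*2 = ((25 + 3*I)/9)*2 = (25/9 + I/3)*2 = 50/9 + 2*I/3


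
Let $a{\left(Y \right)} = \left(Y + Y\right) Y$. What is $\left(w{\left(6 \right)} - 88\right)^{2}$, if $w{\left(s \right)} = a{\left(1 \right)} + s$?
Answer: $6400$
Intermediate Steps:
$a{\left(Y \right)} = 2 Y^{2}$ ($a{\left(Y \right)} = 2 Y Y = 2 Y^{2}$)
$w{\left(s \right)} = 2 + s$ ($w{\left(s \right)} = 2 \cdot 1^{2} + s = 2 \cdot 1 + s = 2 + s$)
$\left(w{\left(6 \right)} - 88\right)^{2} = \left(\left(2 + 6\right) - 88\right)^{2} = \left(8 - 88\right)^{2} = \left(-80\right)^{2} = 6400$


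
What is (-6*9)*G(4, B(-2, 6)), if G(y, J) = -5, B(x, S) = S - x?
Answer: 270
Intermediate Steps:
(-6*9)*G(4, B(-2, 6)) = -6*9*(-5) = -54*(-5) = 270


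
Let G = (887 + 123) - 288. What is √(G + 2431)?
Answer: √3153 ≈ 56.152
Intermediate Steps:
G = 722 (G = 1010 - 288 = 722)
√(G + 2431) = √(722 + 2431) = √3153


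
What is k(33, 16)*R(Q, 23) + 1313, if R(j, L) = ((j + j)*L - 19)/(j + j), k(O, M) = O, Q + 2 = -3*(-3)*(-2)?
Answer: 83507/40 ≈ 2087.7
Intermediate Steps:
Q = -20 (Q = -2 - 3*(-3)*(-2) = -2 + 9*(-2) = -2 - 18 = -20)
R(j, L) = (-19 + 2*L*j)/(2*j) (R(j, L) = ((2*j)*L - 19)/((2*j)) = (2*L*j - 19)*(1/(2*j)) = (-19 + 2*L*j)*(1/(2*j)) = (-19 + 2*L*j)/(2*j))
k(33, 16)*R(Q, 23) + 1313 = 33*(23 - 19/2/(-20)) + 1313 = 33*(23 - 19/2*(-1/20)) + 1313 = 33*(23 + 19/40) + 1313 = 33*(939/40) + 1313 = 30987/40 + 1313 = 83507/40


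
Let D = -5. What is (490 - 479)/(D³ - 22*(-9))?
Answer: 11/73 ≈ 0.15068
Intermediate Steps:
(490 - 479)/(D³ - 22*(-9)) = (490 - 479)/((-5)³ - 22*(-9)) = 11/(-125 + 198) = 11/73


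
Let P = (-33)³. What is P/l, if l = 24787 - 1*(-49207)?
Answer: -35937/73994 ≈ -0.48567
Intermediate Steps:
P = -35937
l = 73994 (l = 24787 + 49207 = 73994)
P/l = -35937/73994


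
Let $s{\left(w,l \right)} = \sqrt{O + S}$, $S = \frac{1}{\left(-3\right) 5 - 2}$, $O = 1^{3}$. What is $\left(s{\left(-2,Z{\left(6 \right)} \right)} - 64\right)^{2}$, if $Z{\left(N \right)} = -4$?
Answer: $\frac{69648}{17} - \frac{512 \sqrt{17}}{17} \approx 3972.8$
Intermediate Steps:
$O = 1$
$S = - \frac{1}{17}$ ($S = \frac{1}{-15 - 2} = \frac{1}{-17} = - \frac{1}{17} \approx -0.058824$)
$s{\left(w,l \right)} = \frac{4 \sqrt{17}}{17}$ ($s{\left(w,l \right)} = \sqrt{1 - \frac{1}{17}} = \sqrt{\frac{16}{17}} = \frac{4 \sqrt{17}}{17}$)
$\left(s{\left(-2,Z{\left(6 \right)} \right)} - 64\right)^{2} = \left(\frac{4 \sqrt{17}}{17} - 64\right)^{2} = \left(-64 + \frac{4 \sqrt{17}}{17}\right)^{2}$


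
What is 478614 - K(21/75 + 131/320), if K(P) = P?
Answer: 765781297/1600 ≈ 4.7861e+5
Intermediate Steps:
478614 - K(21/75 + 131/320) = 478614 - (21/75 + 131/320) = 478614 - (21*(1/75) + 131*(1/320)) = 478614 - (7/25 + 131/320) = 478614 - 1*1103/1600 = 478614 - 1103/1600 = 765781297/1600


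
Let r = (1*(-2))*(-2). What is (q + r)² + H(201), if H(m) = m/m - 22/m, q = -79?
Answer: 1130804/201 ≈ 5625.9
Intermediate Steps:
r = 4 (r = -2*(-2) = 4)
H(m) = 1 - 22/m
(q + r)² + H(201) = (-79 + 4)² + (-22 + 201)/201 = (-75)² + (1/201)*179 = 5625 + 179/201 = 1130804/201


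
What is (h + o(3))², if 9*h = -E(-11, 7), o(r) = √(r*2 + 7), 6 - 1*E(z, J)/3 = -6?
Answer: (4 - √13)² ≈ 0.15559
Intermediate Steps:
E(z, J) = 36 (E(z, J) = 18 - 3*(-6) = 18 + 18 = 36)
o(r) = √(7 + 2*r) (o(r) = √(2*r + 7) = √(7 + 2*r))
h = -4 (h = (-1*36)/9 = (⅑)*(-36) = -4)
(h + o(3))² = (-4 + √(7 + 2*3))² = (-4 + √(7 + 6))² = (-4 + √13)²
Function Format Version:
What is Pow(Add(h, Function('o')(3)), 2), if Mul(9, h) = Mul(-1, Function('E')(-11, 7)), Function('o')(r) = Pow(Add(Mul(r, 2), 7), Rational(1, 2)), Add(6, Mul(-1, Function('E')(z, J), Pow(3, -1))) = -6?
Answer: Pow(Add(4, Mul(-1, Pow(13, Rational(1, 2)))), 2) ≈ 0.15559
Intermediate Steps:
Function('E')(z, J) = 36 (Function('E')(z, J) = Add(18, Mul(-3, -6)) = Add(18, 18) = 36)
Function('o')(r) = Pow(Add(7, Mul(2, r)), Rational(1, 2)) (Function('o')(r) = Pow(Add(Mul(2, r), 7), Rational(1, 2)) = Pow(Add(7, Mul(2, r)), Rational(1, 2)))
h = -4 (h = Mul(Rational(1, 9), Mul(-1, 36)) = Mul(Rational(1, 9), -36) = -4)
Pow(Add(h, Function('o')(3)), 2) = Pow(Add(-4, Pow(Add(7, Mul(2, 3)), Rational(1, 2))), 2) = Pow(Add(-4, Pow(Add(7, 6), Rational(1, 2))), 2) = Pow(Add(-4, Pow(13, Rational(1, 2))), 2)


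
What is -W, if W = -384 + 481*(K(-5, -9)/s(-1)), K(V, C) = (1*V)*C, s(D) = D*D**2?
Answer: 22029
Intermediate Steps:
s(D) = D**3
K(V, C) = C*V (K(V, C) = V*C = C*V)
W = -22029 (W = -384 + 481*((-9*(-5))/((-1)**3)) = -384 + 481*(45/(-1)) = -384 + 481*(45*(-1)) = -384 + 481*(-45) = -384 - 21645 = -22029)
-W = -1*(-22029) = 22029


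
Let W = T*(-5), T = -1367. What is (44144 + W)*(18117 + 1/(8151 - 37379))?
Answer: 26994587427825/29228 ≈ 9.2359e+8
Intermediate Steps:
W = 6835 (W = -1367*(-5) = 6835)
(44144 + W)*(18117 + 1/(8151 - 37379)) = (44144 + 6835)*(18117 + 1/(8151 - 37379)) = 50979*(18117 + 1/(-29228)) = 50979*(18117 - 1/29228) = 50979*(529523675/29228) = 26994587427825/29228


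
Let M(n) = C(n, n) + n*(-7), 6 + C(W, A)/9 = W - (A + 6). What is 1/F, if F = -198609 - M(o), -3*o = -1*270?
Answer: -1/197871 ≈ -5.0538e-6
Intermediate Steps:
C(W, A) = -108 - 9*A + 9*W (C(W, A) = -54 + 9*(W - (A + 6)) = -54 + 9*(W - (6 + A)) = -54 + 9*(W + (-6 - A)) = -54 + 9*(-6 + W - A) = -54 + (-54 - 9*A + 9*W) = -108 - 9*A + 9*W)
o = 90 (o = -(-1)*270/3 = -1/3*(-270) = 90)
M(n) = -108 - 7*n (M(n) = (-108 - 9*n + 9*n) + n*(-7) = -108 - 7*n)
F = -197871 (F = -198609 - (-108 - 7*90) = -198609 - (-108 - 630) = -198609 - 1*(-738) = -198609 + 738 = -197871)
1/F = 1/(-197871) = -1/197871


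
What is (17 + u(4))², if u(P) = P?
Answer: 441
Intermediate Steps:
(17 + u(4))² = (17 + 4)² = 21² = 441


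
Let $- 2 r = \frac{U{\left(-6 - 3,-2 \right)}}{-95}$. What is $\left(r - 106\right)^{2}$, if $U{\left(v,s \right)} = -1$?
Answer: $\frac{405659881}{36100} \approx 11237.0$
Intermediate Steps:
$r = - \frac{1}{190}$ ($r = - \frac{\left(-1\right) \frac{1}{-95}}{2} = - \frac{\left(-1\right) \left(- \frac{1}{95}\right)}{2} = \left(- \frac{1}{2}\right) \frac{1}{95} = - \frac{1}{190} \approx -0.0052632$)
$\left(r - 106\right)^{2} = \left(- \frac{1}{190} - 106\right)^{2} = \left(- \frac{20141}{190}\right)^{2} = \frac{405659881}{36100}$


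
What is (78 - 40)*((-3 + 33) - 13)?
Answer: 646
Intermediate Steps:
(78 - 40)*((-3 + 33) - 13) = 38*(30 - 13) = 38*17 = 646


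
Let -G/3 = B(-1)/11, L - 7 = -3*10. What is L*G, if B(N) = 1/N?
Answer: -69/11 ≈ -6.2727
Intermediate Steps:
B(N) = 1/N
L = -23 (L = 7 - 3*10 = 7 - 30 = -23)
G = 3/11 (G = -3/((-1)*11) = -(-3)/11 = -3*(-1/11) = 3/11 ≈ 0.27273)
L*G = -23*3/11 = -69/11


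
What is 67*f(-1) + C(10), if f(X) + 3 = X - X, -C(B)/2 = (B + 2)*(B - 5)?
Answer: -321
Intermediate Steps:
C(B) = -2*(-5 + B)*(2 + B) (C(B) = -2*(B + 2)*(B - 5) = -2*(2 + B)*(-5 + B) = -2*(-5 + B)*(2 + B))
f(X) = -3 (f(X) = -3 + (X - X) = -3 + 0 = -3)
67*f(-1) + C(10) = 67*(-3) + (20 - 2*10² + 6*10) = -201 + (20 - 2*100 + 60) = -201 + (20 - 200 + 60) = -201 - 120 = -321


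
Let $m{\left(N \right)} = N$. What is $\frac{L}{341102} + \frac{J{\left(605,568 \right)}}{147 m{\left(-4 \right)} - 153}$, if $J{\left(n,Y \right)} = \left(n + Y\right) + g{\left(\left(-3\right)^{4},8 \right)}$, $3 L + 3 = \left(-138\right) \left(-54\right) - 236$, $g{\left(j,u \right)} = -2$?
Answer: $- \frac{397648831}{252756582} \approx -1.5732$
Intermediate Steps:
$L = \frac{7213}{3}$ ($L = -1 + \frac{\left(-138\right) \left(-54\right) - 236}{3} = -1 + \frac{7452 - 236}{3} = -1 + \frac{1}{3} \cdot 7216 = -1 + \frac{7216}{3} = \frac{7213}{3} \approx 2404.3$)
$J{\left(n,Y \right)} = -2 + Y + n$ ($J{\left(n,Y \right)} = \left(n + Y\right) - 2 = \left(Y + n\right) - 2 = -2 + Y + n$)
$\frac{L}{341102} + \frac{J{\left(605,568 \right)}}{147 m{\left(-4 \right)} - 153} = \frac{7213}{3 \cdot 341102} + \frac{-2 + 568 + 605}{147 \left(-4\right) - 153} = \frac{7213}{3} \cdot \frac{1}{341102} + \frac{1171}{-588 - 153} = \frac{7213}{1023306} + \frac{1171}{-741} = \frac{7213}{1023306} + 1171 \left(- \frac{1}{741}\right) = \frac{7213}{1023306} - \frac{1171}{741} = - \frac{397648831}{252756582}$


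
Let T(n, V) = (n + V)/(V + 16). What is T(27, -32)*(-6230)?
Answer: -15575/8 ≈ -1946.9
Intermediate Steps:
T(n, V) = (V + n)/(16 + V)
T(27, -32)*(-6230) = ((-32 + 27)/(16 - 32))*(-6230) = (-5/(-16))*(-6230) = -1/16*(-5)*(-6230) = (5/16)*(-6230) = -15575/8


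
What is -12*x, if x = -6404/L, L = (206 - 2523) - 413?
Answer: -12808/455 ≈ -28.149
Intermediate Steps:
L = -2730 (L = -2317 - 413 = -2730)
x = 3202/1365 (x = -6404/(-2730) = -6404*(-1/2730) = 3202/1365 ≈ 2.3458)
-12*x = -12*3202/1365 = -12808/455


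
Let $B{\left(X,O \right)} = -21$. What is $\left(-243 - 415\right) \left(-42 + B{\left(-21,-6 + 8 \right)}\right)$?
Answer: $41454$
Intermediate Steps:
$\left(-243 - 415\right) \left(-42 + B{\left(-21,-6 + 8 \right)}\right) = \left(-243 - 415\right) \left(-42 - 21\right) = \left(-658\right) \left(-63\right) = 41454$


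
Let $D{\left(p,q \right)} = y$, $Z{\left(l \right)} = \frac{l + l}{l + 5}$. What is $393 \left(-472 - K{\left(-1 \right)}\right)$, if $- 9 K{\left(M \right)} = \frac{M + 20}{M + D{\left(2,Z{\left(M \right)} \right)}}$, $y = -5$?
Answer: $- \frac{3341417}{18} \approx -1.8563 \cdot 10^{5}$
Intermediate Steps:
$Z{\left(l \right)} = \frac{2 l}{5 + l}$
$D{\left(p,q \right)} = -5$
$K{\left(M \right)} = - \frac{20 + M}{9 \left(-5 + M\right)}$ ($K{\left(M \right)} = - \frac{\left(M + 20\right) \frac{1}{M - 5}}{9} = - \frac{\left(20 + M\right) \frac{1}{-5 + M}}{9} = - \frac{\frac{1}{-5 + M} \left(20 + M\right)}{9} = - \frac{20 + M}{9 \left(-5 + M\right)}$)
$393 \left(-472 - K{\left(-1 \right)}\right) = 393 \left(-472 - \frac{-20 - -1}{9 \left(-5 - 1\right)}\right) = 393 \left(-472 - \frac{-20 + 1}{9 \left(-6\right)}\right) = 393 \left(-472 - \frac{1}{9} \left(- \frac{1}{6}\right) \left(-19\right)\right) = 393 \left(-472 - \frac{19}{54}\right) = 393 \left(- \frac{25507}{54}\right) = - \frac{3341417}{18}$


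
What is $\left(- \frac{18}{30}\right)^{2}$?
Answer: $\frac{9}{25} \approx 0.36$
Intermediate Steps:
$\left(- \frac{18}{30}\right)^{2} = \left(\left(-18\right) \frac{1}{30}\right)^{2} = \left(- \frac{3}{5}\right)^{2} = \frac{9}{25}$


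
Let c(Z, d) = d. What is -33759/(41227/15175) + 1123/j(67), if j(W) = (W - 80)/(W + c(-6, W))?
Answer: -12863728139/535951 ≈ -24002.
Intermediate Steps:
j(W) = (-80 + W)/(2*W) (j(W) = (W - 80)/(W + W) = (-80 + W)/((2*W)) = (-80 + W)*(1/(2*W)) = (-80 + W)/(2*W))
-33759/(41227/15175) + 1123/j(67) = -33759/(41227/15175) + 1123/(((½)*(-80 + 67)/67)) = -33759/(41227*(1/15175)) + 1123/(((½)*(1/67)*(-13))) = -33759/41227/15175 + 1123/(-13/134) = -33759*15175/41227 + 1123*(-134/13) = -512292825/41227 - 150482/13 = -12863728139/535951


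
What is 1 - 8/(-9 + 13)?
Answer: -1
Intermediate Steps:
1 - 8/(-9 + 13) = 1 - 8/4 = 1 + (¼)*(-8) = 1 - 2 = -1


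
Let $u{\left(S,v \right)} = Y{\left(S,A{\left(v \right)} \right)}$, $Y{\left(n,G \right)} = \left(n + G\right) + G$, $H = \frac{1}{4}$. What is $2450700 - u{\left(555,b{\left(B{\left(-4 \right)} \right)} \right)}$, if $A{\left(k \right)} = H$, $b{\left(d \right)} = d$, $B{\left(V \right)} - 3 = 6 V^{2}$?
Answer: $\frac{4900289}{2} \approx 2.4501 \cdot 10^{6}$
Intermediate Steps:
$H = \frac{1}{4} \approx 0.25$
$B{\left(V \right)} = 3 + 6 V^{2}$
$A{\left(k \right)} = \frac{1}{4}$
$Y{\left(n,G \right)} = n + 2 G$ ($Y{\left(n,G \right)} = \left(G + n\right) + G = n + 2 G$)
$u{\left(S,v \right)} = \frac{1}{2} + S$ ($u{\left(S,v \right)} = S + 2 \cdot \frac{1}{4} = S + \frac{1}{2} = \frac{1}{2} + S$)
$2450700 - u{\left(555,b{\left(B{\left(-4 \right)} \right)} \right)} = 2450700 - \left(\frac{1}{2} + 555\right) = 2450700 - \frac{1111}{2} = \frac{4900289}{2}$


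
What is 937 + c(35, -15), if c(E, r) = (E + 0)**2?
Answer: 2162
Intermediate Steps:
c(E, r) = E**2
937 + c(35, -15) = 937 + 35**2 = 937 + 1225 = 2162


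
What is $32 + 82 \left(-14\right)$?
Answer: $-1116$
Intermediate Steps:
$32 + 82 \left(-14\right) = 32 - 1148 = -1116$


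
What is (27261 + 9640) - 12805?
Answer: 24096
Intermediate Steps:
(27261 + 9640) - 12805 = 36901 - 12805 = 24096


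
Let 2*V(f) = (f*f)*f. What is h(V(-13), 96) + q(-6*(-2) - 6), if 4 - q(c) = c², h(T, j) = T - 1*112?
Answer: -2485/2 ≈ -1242.5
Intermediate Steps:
V(f) = f³/2 (V(f) = ((f*f)*f)/2 = (f²*f)/2 = f³/2)
h(T, j) = -112 + T (h(T, j) = T - 112 = -112 + T)
q(c) = 4 - c²
h(V(-13), 96) + q(-6*(-2) - 6) = (-112 + (½)*(-13)³) + (4 - (-6*(-2) - 6)²) = (-112 + (½)*(-2197)) + (4 - (12 - 6)²) = (-112 - 2197/2) + (4 - 1*6²) = -2421/2 + (4 - 1*36) = -2421/2 + (4 - 36) = -2421/2 - 32 = -2485/2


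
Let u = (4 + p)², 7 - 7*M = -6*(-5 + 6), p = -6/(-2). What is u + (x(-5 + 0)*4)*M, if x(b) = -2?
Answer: 239/7 ≈ 34.143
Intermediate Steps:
p = 3 (p = -6*(-½) = 3)
M = 13/7 (M = 1 - (-6)*(-5 + 6)/7 = 1 - (-6)/7 = 1 - ⅐*(-6) = 1 + 6/7 = 13/7 ≈ 1.8571)
u = 49 (u = (4 + 3)² = 7² = 49)
u + (x(-5 + 0)*4)*M = 49 - 2*4*(13/7) = 49 - 8*13/7 = 49 - 104/7 = 239/7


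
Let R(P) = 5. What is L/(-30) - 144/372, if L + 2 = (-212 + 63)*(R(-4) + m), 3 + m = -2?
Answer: -149/465 ≈ -0.32043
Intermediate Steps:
m = -5 (m = -3 - 2 = -5)
L = -2 (L = -2 + (-212 + 63)*(5 - 5) = -2 - 149*0 = -2 + 0 = -2)
L/(-30) - 144/372 = -2/(-30) - 144/372 = -2*(-1/30) - 144*1/372 = 1/15 - 12/31 = -149/465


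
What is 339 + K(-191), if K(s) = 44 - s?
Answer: 574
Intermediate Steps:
339 + K(-191) = 339 + (44 - 1*(-191)) = 339 + (44 + 191) = 339 + 235 = 574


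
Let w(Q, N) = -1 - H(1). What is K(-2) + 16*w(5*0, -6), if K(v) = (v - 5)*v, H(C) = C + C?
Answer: -34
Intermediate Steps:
H(C) = 2*C
w(Q, N) = -3 (w(Q, N) = -1 - 2 = -3)
K(v) = v*(-5 + v) (K(v) = (-5 + v)*v = v*(-5 + v))
K(-2) + 16*w(5*0, -6) = -2*(-5 - 2) + 16*(-3) = -2*(-7) - 48 = 14 - 48 = -34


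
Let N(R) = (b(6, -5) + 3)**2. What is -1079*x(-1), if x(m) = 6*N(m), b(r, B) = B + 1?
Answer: -6474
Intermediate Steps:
b(r, B) = 1 + B
N(R) = 1 (N(R) = ((1 - 5) + 3)**2 = (-4 + 3)**2 = (-1)**2 = 1)
x(m) = 6 (x(m) = 6*1 = 6)
-1079*x(-1) = -1079*6 = -6474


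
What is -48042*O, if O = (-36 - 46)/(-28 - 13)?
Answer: -96084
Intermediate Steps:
O = 2 (O = -82/(-41) = -82*(-1/41) = 2)
-48042*O = -48042*2 = -96084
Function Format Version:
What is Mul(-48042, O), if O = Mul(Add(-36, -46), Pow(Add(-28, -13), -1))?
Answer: -96084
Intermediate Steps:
O = 2 (O = Mul(-82, Pow(-41, -1)) = Mul(-82, Rational(-1, 41)) = 2)
Mul(-48042, O) = Mul(-48042, 2) = -96084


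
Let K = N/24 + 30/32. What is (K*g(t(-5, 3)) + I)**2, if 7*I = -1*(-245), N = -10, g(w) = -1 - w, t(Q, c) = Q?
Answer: 198025/144 ≈ 1375.2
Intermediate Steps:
I = 35 (I = (-1*(-245))/7 = (1/7)*245 = 35)
K = 25/48 (K = -10/24 + 30/32 = -10*1/24 + 30*(1/32) = -5/12 + 15/16 = 25/48 ≈ 0.52083)
(K*g(t(-5, 3)) + I)**2 = (25*(-1 - 1*(-5))/48 + 35)**2 = (25*(-1 + 5)/48 + 35)**2 = ((25/48)*4 + 35)**2 = (25/12 + 35)**2 = (445/12)**2 = 198025/144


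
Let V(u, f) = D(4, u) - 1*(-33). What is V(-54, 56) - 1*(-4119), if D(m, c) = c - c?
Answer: 4152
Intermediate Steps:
D(m, c) = 0
V(u, f) = 33 (V(u, f) = 0 - 1*(-33) = 0 + 33 = 33)
V(-54, 56) - 1*(-4119) = 33 - 1*(-4119) = 33 + 4119 = 4152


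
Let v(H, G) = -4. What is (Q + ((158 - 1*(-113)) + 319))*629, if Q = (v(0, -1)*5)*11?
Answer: 232730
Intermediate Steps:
Q = -220 (Q = -4*5*11 = -20*11 = -220)
(Q + ((158 - 1*(-113)) + 319))*629 = (-220 + ((158 - 1*(-113)) + 319))*629 = (-220 + ((158 + 113) + 319))*629 = (-220 + (271 + 319))*629 = (-220 + 590)*629 = 370*629 = 232730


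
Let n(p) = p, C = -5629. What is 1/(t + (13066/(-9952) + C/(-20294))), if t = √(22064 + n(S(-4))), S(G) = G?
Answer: 2639966759617328/56236781945724265839 + 5098777489453568*√5515/56236781945724265839 ≈ 0.0067801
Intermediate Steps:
t = 2*√5515 (t = √(22064 - 4) = √22060 = 2*√5515 ≈ 148.53)
1/(t + (13066/(-9952) + C/(-20294))) = 1/(2*√5515 + (13066/(-9952) - 5629/(-20294))) = 1/(2*√5515 + (13066*(-1/9952) - 5629*(-1/20294))) = 1/(2*√5515 + (-6533/4976 + 5629/20294)) = 1/(2*√5515 - 52285399/50491472) = 1/(-52285399/50491472 + 2*√5515)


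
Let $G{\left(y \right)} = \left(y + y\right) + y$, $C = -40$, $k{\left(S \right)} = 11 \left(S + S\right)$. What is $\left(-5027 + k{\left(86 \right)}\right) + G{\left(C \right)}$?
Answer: $-3255$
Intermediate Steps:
$k{\left(S \right)} = 22 S$ ($k{\left(S \right)} = 11 \cdot 2 S = 22 S$)
$G{\left(y \right)} = 3 y$ ($G{\left(y \right)} = 2 y + y = 3 y$)
$\left(-5027 + k{\left(86 \right)}\right) + G{\left(C \right)} = \left(-5027 + 22 \cdot 86\right) + 3 \left(-40\right) = \left(-5027 + 1892\right) - 120 = -3135 - 120 = -3255$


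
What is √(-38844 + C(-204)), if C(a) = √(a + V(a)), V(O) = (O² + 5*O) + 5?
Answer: √(-38844 + √40397) ≈ 196.58*I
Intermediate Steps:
V(O) = 5 + O² + 5*O
C(a) = √(5 + a² + 6*a) (C(a) = √(a + (5 + a² + 5*a)) = √(5 + a² + 6*a))
√(-38844 + C(-204)) = √(-38844 + √(5 + (-204)² + 6*(-204))) = √(-38844 + √(5 + 41616 - 1224)) = √(-38844 + √40397)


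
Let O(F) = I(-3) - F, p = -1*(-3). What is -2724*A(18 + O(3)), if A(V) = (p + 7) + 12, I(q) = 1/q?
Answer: -59928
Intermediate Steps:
p = 3
O(F) = -⅓ - F (O(F) = 1/(-3) - F = -⅓ - F)
A(V) = 22 (A(V) = (3 + 7) + 12 = 10 + 12 = 22)
-2724*A(18 + O(3)) = -2724*22 = -59928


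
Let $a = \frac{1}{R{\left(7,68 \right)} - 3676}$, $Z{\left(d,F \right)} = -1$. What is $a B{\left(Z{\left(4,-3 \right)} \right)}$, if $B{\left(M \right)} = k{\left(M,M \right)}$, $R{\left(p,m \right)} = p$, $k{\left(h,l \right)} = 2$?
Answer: $- \frac{2}{3669} \approx -0.00054511$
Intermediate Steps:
$B{\left(M \right)} = 2$
$a = - \frac{1}{3669}$ ($a = \frac{1}{7 - 3676} = \frac{1}{-3669} = - \frac{1}{3669} \approx -0.00027255$)
$a B{\left(Z{\left(4,-3 \right)} \right)} = \left(- \frac{1}{3669}\right) 2 = - \frac{2}{3669}$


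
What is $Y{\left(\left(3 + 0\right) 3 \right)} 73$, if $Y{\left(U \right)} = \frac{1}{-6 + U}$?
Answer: $\frac{73}{3} \approx 24.333$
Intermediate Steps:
$Y{\left(\left(3 + 0\right) 3 \right)} 73 = \frac{1}{-6 + \left(3 + 0\right) 3} \cdot 73 = \frac{1}{-6 + 3 \cdot 3} \cdot 73 = \frac{1}{-6 + 9} \cdot 73 = \frac{1}{3} \cdot 73 = \frac{73}{3}$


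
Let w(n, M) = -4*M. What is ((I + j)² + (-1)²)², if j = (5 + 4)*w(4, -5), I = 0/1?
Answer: 1049824801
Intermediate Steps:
I = 0 (I = 0*1 = 0)
j = 180 (j = (5 + 4)*(-4*(-5)) = 9*20 = 180)
((I + j)² + (-1)²)² = ((0 + 180)² + (-1)²)² = (180² + 1)² = (32400 + 1)² = 32401² = 1049824801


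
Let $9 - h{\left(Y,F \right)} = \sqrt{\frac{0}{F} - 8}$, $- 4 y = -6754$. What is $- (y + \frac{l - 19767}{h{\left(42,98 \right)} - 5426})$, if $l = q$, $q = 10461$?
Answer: $\frac{11 \left(- 614 \sqrt{2} + 1664711 i\right)}{2 \left(- 5417 i + 2 \sqrt{2}\right)} \approx -1690.2 + 0.000897 i$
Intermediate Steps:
$y = \frac{3377}{2}$ ($y = \left(- \frac{1}{4}\right) \left(-6754\right) = \frac{3377}{2} \approx 1688.5$)
$h{\left(Y,F \right)} = 9 - 2 i \sqrt{2}$ ($h{\left(Y,F \right)} = 9 - \sqrt{\frac{0}{F} - 8} = 9 - \sqrt{0 - 8} = 9 - \sqrt{-8} = 9 - 2 i \sqrt{2}$)
$l = 10461$
$- (y + \frac{l - 19767}{h{\left(42,98 \right)} - 5426}) = - (\frac{3377}{2} + \frac{10461 - 19767}{\left(9 - 2 i \sqrt{2}\right) - 5426}) = - (\frac{3377}{2} - \frac{9306}{-5417 - 2 i \sqrt{2}}) = - \frac{3377}{2} + \frac{9306}{-5417 - 2 i \sqrt{2}}$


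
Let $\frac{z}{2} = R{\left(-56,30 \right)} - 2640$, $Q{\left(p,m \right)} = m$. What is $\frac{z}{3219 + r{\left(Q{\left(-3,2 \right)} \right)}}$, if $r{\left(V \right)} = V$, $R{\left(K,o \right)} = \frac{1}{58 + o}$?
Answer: $- \frac{232319}{141724} \approx -1.6392$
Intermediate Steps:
$z = - \frac{232319}{44}$ ($z = 2 \left(\frac{1}{58 + 30} - 2640\right) = 2 \left(\frac{1}{88} - 2640\right) = 2 \left(- \frac{232319}{88}\right) = - \frac{232319}{44} \approx -5280.0$)
$\frac{z}{3219 + r{\left(Q{\left(-3,2 \right)} \right)}} = - \frac{232319}{44 \left(3219 + 2\right)} = - \frac{232319}{44 \cdot 3221} = \left(- \frac{232319}{44}\right) \frac{1}{3221} = - \frac{232319}{141724}$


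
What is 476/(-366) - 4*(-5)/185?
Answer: -8074/6771 ≈ -1.1924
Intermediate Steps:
476/(-366) - 4*(-5)/185 = 476*(-1/366) + 20*(1/185) = -238/183 + 4/37 = -8074/6771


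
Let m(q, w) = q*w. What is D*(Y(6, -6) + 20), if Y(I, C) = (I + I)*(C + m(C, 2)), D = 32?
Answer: -6272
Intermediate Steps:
Y(I, C) = 6*C*I (Y(I, C) = (I + I)*(C + C*2) = (2*I)*(C + 2*C) = (2*I)*(3*C) = 6*C*I)
D*(Y(6, -6) + 20) = 32*(6*(-6)*6 + 20) = 32*(-216 + 20) = 32*(-196) = -6272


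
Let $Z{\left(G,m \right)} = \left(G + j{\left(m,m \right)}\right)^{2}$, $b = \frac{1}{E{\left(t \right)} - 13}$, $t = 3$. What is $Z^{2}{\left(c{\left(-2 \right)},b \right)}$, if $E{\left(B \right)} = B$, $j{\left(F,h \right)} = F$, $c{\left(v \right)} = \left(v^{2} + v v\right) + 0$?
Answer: $\frac{38950081}{10000} \approx 3895.0$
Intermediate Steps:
$c{\left(v \right)} = 2 v^{2}$ ($c{\left(v \right)} = \left(v^{2} + v^{2}\right) + 0 = 2 v^{2} + 0 = 2 v^{2}$)
$b = - \frac{1}{10}$ ($b = \frac{1}{3 - 13} = \frac{1}{-10} = - \frac{1}{10} \approx -0.1$)
$Z{\left(G,m \right)} = \left(G + m\right)^{2}$
$Z^{2}{\left(c{\left(-2 \right)},b \right)} = \left(\left(2 \left(-2\right)^{2} - \frac{1}{10}\right)^{2}\right)^{2} = \left(\left(2 \cdot 4 - \frac{1}{10}\right)^{2}\right)^{2} = \left(\left(8 - \frac{1}{10}\right)^{2}\right)^{2} = \left(\left(\frac{79}{10}\right)^{2}\right)^{2} = \left(\frac{6241}{100}\right)^{2} = \frac{38950081}{10000}$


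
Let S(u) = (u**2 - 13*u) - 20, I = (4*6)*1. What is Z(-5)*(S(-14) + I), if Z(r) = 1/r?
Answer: -382/5 ≈ -76.400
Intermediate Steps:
I = 24 (I = 24*1 = 24)
S(u) = -20 + u**2 - 13*u
Z(-5)*(S(-14) + I) = ((-20 + (-14)**2 - 13*(-14)) + 24)/(-5) = -((-20 + 196 + 182) + 24)/5 = -(358 + 24)/5 = -1/5*382 = -382/5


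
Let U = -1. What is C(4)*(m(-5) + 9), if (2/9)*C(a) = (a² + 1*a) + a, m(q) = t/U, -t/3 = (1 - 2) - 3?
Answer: -324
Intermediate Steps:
t = 12 (t = -3*((1 - 2) - 3) = -3*(-1 - 3) = -3*(-4) = 12)
m(q) = -12 (m(q) = 12/(-1) = 12*(-1) = -12)
C(a) = 9*a + 9*a²/2 (C(a) = 9*((a² + 1*a) + a)/2 = 9*((a² + a) + a)/2 = 9*((a + a²) + a)/2 = 9*(a² + 2*a)/2 = 9*a + 9*a²/2)
C(4)*(m(-5) + 9) = ((9/2)*4*(2 + 4))*(-12 + 9) = ((9/2)*4*6)*(-3) = 108*(-3) = -324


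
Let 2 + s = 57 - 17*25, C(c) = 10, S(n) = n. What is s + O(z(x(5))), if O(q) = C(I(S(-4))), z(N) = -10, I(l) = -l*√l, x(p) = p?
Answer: -360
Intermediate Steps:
I(l) = -l^(3/2)
s = -370 (s = -2 + (57 - 17*25) = -2 + (57 - 425) = -2 - 368 = -370)
O(q) = 10
s + O(z(x(5))) = -370 + 10 = -360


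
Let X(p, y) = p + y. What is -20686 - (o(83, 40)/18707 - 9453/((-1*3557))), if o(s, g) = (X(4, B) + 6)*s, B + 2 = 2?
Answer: -1376642757695/66540799 ≈ -20689.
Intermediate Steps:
B = 0 (B = -2 + 2 = 0)
o(s, g) = 10*s (o(s, g) = ((4 + 0) + 6)*s = (4 + 6)*s = 10*s)
-20686 - (o(83, 40)/18707 - 9453/((-1*3557))) = -20686 - ((10*83)/18707 - 9453/((-1*3557))) = -20686 - (830*(1/18707) - 9453/(-3557)) = -20686 - (830/18707 - 9453*(-1/3557)) = -20686 - (830/18707 + 9453/3557) = -20686 - 1*179789581/66540799 = -20686 - 179789581/66540799 = -1376642757695/66540799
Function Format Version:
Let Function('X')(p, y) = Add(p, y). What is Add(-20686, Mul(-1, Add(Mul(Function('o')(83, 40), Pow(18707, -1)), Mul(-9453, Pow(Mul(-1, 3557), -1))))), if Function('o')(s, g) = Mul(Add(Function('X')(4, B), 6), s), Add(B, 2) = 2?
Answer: Rational(-1376642757695, 66540799) ≈ -20689.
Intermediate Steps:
B = 0 (B = Add(-2, 2) = 0)
Function('o')(s, g) = Mul(10, s) (Function('o')(s, g) = Mul(Add(Add(4, 0), 6), s) = Mul(Add(4, 6), s) = Mul(10, s))
Add(-20686, Mul(-1, Add(Mul(Function('o')(83, 40), Pow(18707, -1)), Mul(-9453, Pow(Mul(-1, 3557), -1))))) = Add(-20686, Mul(-1, Add(Mul(Mul(10, 83), Pow(18707, -1)), Mul(-9453, Pow(Mul(-1, 3557), -1))))) = Add(-20686, Mul(-1, Add(Mul(830, Rational(1, 18707)), Mul(-9453, Pow(-3557, -1))))) = Add(-20686, Mul(-1, Add(Rational(830, 18707), Mul(-9453, Rational(-1, 3557))))) = Add(-20686, Mul(-1, Add(Rational(830, 18707), Rational(9453, 3557)))) = Add(-20686, Mul(-1, Rational(179789581, 66540799))) = Add(-20686, Rational(-179789581, 66540799)) = Rational(-1376642757695, 66540799)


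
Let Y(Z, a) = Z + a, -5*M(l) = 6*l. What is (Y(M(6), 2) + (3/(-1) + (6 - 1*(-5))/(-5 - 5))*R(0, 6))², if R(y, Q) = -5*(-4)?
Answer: 190096/25 ≈ 7603.8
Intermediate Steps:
M(l) = -6*l/5
R(y, Q) = 20
(Y(M(6), 2) + (3/(-1) + (6 - 1*(-5))/(-5 - 5))*R(0, 6))² = ((-6/5*6 + 2) + (3/(-1) + (6 - 1*(-5))/(-5 - 5))*20)² = ((-36/5 + 2) + (3*(-1) + (6 + 5)/(-10))*20)² = (-26/5 + (-3 + 11*(-⅒))*20)² = (-26/5 + (-3 - 11/10)*20)² = (-26/5 - 41/10*20)² = (-26/5 - 82)² = (-436/5)² = 190096/25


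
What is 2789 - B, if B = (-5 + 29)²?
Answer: 2213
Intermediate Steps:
B = 576 (B = 24² = 576)
2789 - B = 2789 - 1*576 = 2789 - 576 = 2213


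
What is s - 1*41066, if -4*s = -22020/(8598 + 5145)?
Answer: -188121511/4581 ≈ -41066.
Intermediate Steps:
s = 1835/4581 (s = -(-5505)/(8598 + 5145) = -(-5505)/13743 = -1/4*(-7340/4581) = 1835/4581 ≈ 0.40057)
s - 1*41066 = 1835/4581 - 1*41066 = 1835/4581 - 41066 = -188121511/4581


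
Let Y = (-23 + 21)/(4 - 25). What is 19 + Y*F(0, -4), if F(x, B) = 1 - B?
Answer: 409/21 ≈ 19.476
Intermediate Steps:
Y = 2/21 (Y = -2/(-21) = -2*(-1/21) = 2/21 ≈ 0.095238)
19 + Y*F(0, -4) = 19 + 2*(1 - 1*(-4))/21 = 19 + 2*(1 + 4)/21 = 19 + (2/21)*5 = 19 + 10/21 = 409/21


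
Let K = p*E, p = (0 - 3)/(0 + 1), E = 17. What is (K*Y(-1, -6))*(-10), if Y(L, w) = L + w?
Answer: -3570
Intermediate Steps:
p = -3 (p = -3/1 = -3*1 = -3)
K = -51 (K = -3*17 = -51)
(K*Y(-1, -6))*(-10) = -51*(-1 - 6)*(-10) = -51*(-7)*(-10) = 357*(-10) = -3570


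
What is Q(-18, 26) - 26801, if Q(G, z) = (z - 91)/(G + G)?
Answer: -964771/36 ≈ -26799.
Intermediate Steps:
Q(G, z) = (-91 + z)/(2*G) (Q(G, z) = (-91 + z)/((2*G)) = (-91 + z)*(1/(2*G)) = (-91 + z)/(2*G))
Q(-18, 26) - 26801 = (½)*(-91 + 26)/(-18) - 26801 = (½)*(-1/18)*(-65) - 26801 = 65/36 - 26801 = -964771/36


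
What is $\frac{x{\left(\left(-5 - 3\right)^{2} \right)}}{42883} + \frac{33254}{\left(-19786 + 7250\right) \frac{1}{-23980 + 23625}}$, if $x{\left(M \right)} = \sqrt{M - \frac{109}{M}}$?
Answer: $\frac{5902585}{6268} + \frac{3 \sqrt{443}}{343064} \approx 941.7$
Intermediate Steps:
$\frac{x{\left(\left(-5 - 3\right)^{2} \right)}}{42883} + \frac{33254}{\left(-19786 + 7250\right) \frac{1}{-23980 + 23625}} = \frac{\sqrt{\left(-5 - 3\right)^{2} - \frac{109}{\left(-5 - 3\right)^{2}}}}{42883} + \frac{33254}{\left(-19786 + 7250\right) \frac{1}{-23980 + 23625}} = \sqrt{\left(-8\right)^{2} - \frac{109}{\left(-8\right)^{2}}} \cdot \frac{1}{42883} + \frac{33254}{\left(-12536\right) \frac{1}{-355}} = \sqrt{64 - \frac{109}{64}} \cdot \frac{1}{42883} + \frac{33254}{\left(-12536\right) \left(- \frac{1}{355}\right)} = \sqrt{64 - \frac{109}{64}} \cdot \frac{1}{42883} + \frac{33254}{\frac{12536}{355}} = \sqrt{64 - \frac{109}{64}} \cdot \frac{1}{42883} + 33254 \cdot \frac{355}{12536} = \sqrt{\frac{3987}{64}} \cdot \frac{1}{42883} + \frac{5902585}{6268} = \frac{3 \sqrt{443}}{8} \cdot \frac{1}{42883} + \frac{5902585}{6268} = \frac{3 \sqrt{443}}{343064} + \frac{5902585}{6268} = \frac{5902585}{6268} + \frac{3 \sqrt{443}}{343064}$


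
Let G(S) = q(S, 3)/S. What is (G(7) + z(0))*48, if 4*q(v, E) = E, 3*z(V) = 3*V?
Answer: 36/7 ≈ 5.1429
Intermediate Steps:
z(V) = V (z(V) = (3*V)/3 = V)
q(v, E) = E/4
G(S) = 3/(4*S) (G(S) = ((¼)*3)/S = 3/(4*S))
(G(7) + z(0))*48 = ((¾)/7 + 0)*48 = ((¾)*(⅐) + 0)*48 = (3/28 + 0)*48 = (3/28)*48 = 36/7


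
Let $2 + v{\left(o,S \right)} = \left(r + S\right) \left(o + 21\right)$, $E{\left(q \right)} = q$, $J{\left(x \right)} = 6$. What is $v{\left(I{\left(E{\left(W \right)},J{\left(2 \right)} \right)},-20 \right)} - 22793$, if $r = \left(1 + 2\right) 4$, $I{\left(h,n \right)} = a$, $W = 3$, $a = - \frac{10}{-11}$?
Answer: $- \frac{252673}{11} \approx -22970.0$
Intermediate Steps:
$a = \frac{10}{11}$ ($a = \left(-10\right) \left(- \frac{1}{11}\right) = \frac{10}{11} \approx 0.90909$)
$I{\left(h,n \right)} = \frac{10}{11}$
$r = 12$ ($r = 3 \cdot 4 = 12$)
$v{\left(o,S \right)} = -2 + \left(12 + S\right) \left(21 + o\right)$ ($v{\left(o,S \right)} = -2 + \left(12 + S\right) \left(o + 21\right) = -2 + \left(12 + S\right) \left(21 + o\right)$)
$v{\left(I{\left(E{\left(W \right)},J{\left(2 \right)} \right)},-20 \right)} - 22793 = \left(250 + 12 \cdot \frac{10}{11} + 21 \left(-20\right) - \frac{200}{11}\right) - 22793 = \left(250 + \frac{120}{11} - 420 - \frac{200}{11}\right) - 22793 = - \frac{1950}{11} - 22793 = - \frac{252673}{11}$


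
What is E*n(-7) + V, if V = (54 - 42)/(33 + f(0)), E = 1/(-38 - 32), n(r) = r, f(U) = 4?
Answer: 157/370 ≈ 0.42432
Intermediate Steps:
E = -1/70 (E = 1/(-70) = -1/70 ≈ -0.014286)
V = 12/37 (V = (54 - 42)/(33 + 4) = 12/37 ≈ 0.32432)
E*n(-7) + V = -1/70*(-7) + 12/37 = 1/10 + 12/37 = 157/370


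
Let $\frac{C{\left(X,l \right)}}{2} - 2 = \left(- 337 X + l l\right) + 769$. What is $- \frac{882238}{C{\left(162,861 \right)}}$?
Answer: $- \frac{63017}{98214} \approx -0.64163$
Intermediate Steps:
$C{\left(X,l \right)} = 1542 - 674 X + 2 l^{2}$ ($C{\left(X,l \right)} = 4 + 2 \left(\left(- 337 X + l l\right) + 769\right) = 4 + 2 \left(\left(- 337 X + l^{2}\right) + 769\right) = 4 + 2 \left(\left(l^{2} - 337 X\right) + 769\right) = 4 + 2 \left(769 + l^{2} - 337 X\right) = 4 + \left(1538 - 674 X + 2 l^{2}\right) = 1542 - 674 X + 2 l^{2}$)
$- \frac{882238}{C{\left(162,861 \right)}} = - \frac{882238}{1542 - 109188 + 2 \cdot 861^{2}} = - \frac{882238}{1542 - 109188 + 2 \cdot 741321} = - \frac{882238}{1542 - 109188 + 1482642} = - \frac{882238}{1374996} = \left(-882238\right) \frac{1}{1374996} = - \frac{63017}{98214}$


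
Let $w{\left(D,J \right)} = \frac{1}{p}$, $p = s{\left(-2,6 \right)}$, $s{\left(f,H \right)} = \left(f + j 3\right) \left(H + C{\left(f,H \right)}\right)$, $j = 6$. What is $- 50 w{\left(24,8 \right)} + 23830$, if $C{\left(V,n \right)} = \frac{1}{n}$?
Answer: $\frac{3526765}{148} \approx 23830.0$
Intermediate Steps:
$s{\left(f,H \right)} = \left(18 + f\right) \left(H + \frac{1}{H}\right)$ ($s{\left(f,H \right)} = \left(f + 6 \cdot 3\right) \left(H + \frac{1}{H}\right) = \left(f + 18\right) \left(H + \frac{1}{H}\right) = \left(18 + f\right) \left(H + \frac{1}{H}\right)$)
$p = \frac{296}{3}$ ($p = \frac{18 - 2 + 6^{2} \left(18 - 2\right)}{6} = \frac{18 - 2 + 36 \cdot 16}{6} = \frac{18 - 2 + 576}{6} = \frac{1}{6} \cdot 592 = \frac{296}{3} \approx 98.667$)
$w{\left(D,J \right)} = \frac{3}{296}$ ($w{\left(D,J \right)} = \frac{1}{\frac{296}{3}} = \frac{3}{296}$)
$- 50 w{\left(24,8 \right)} + 23830 = \left(-50\right) \frac{3}{296} + 23830 = - \frac{75}{148} + 23830 = \frac{3526765}{148}$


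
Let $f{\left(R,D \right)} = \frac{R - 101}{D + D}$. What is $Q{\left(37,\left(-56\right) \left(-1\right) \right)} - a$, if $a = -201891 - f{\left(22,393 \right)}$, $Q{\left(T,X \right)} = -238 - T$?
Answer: $\frac{158470097}{786} \approx 2.0162 \cdot 10^{5}$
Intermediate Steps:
$f{\left(R,D \right)} = \frac{-101 + R}{2 D}$
$a = - \frac{158686247}{786}$ ($a = -201891 - \frac{-101 + 22}{2 \cdot 393} = -201891 - \frac{1}{2} \cdot \frac{1}{393} \left(-79\right) = -201891 - - \frac{79}{786} = -201891 + \frac{79}{786} = - \frac{158686247}{786} \approx -2.0189 \cdot 10^{5}$)
$Q{\left(37,\left(-56\right) \left(-1\right) \right)} - a = \left(-238 - 37\right) - - \frac{158686247}{786} = \left(-238 - 37\right) + \frac{158686247}{786} = -275 + \frac{158686247}{786} = \frac{158470097}{786}$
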